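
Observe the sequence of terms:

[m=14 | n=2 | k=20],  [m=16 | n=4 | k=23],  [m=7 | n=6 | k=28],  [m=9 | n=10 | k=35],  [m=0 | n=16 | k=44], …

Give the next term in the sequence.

M: alternating steps +2, −9, +2, −9, …, so 14, 16, 7, 9, 0 → 2.
For the n, each term is the sum of the two before it: 2, 4, 6, 10, 16 → 26.
K: differences are 3, 5, 7, … (increasing by 2 each time); 20, 23, 28, 35, 44 → 55.
So the next term is [m=2 | n=26 | k=55].

[m=2 | n=26 | k=55]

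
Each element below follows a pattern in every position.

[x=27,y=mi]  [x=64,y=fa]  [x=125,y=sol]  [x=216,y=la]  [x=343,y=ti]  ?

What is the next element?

X: perfect cubes: 3³, 4³, 5³, …, so 27, 64, 125, 216, 343 → 512.
Y: mi, fa, sol, la, ti → do (runs through the solfège scale do→ti).
So the next element is [x=512,y=do].

[x=512,y=do]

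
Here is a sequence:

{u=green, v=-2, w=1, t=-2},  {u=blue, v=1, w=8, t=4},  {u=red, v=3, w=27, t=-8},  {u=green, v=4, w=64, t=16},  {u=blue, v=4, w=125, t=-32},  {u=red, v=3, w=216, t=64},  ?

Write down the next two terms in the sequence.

{u=green, v=1, w=343, t=-128}, {u=blue, v=-2, w=512, t=256}

For the u, repeats green → blue → red: green, blue, red, green, blue, red → green → blue.
V: differences are 3, 2, 1, … (decreasing by 1 each time); -2, 1, 3, 4, 4, 3 → 1 → -2.
W: perfect cubes: 1³, 2³, 3³, …, so 1, 8, 27, 64, 125, 216 → 343 → 512.
T goes -2, 4, -8, 16, -32, 64 → -128 → 256 (×(-2) each step).
So the next two terms are {u=green, v=1, w=343, t=-128} and {u=blue, v=-2, w=512, t=256}.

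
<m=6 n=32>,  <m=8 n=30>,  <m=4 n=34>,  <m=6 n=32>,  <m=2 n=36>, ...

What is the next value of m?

4

M: alternating steps +2, −4, +2, −4, …; 6, 8, 4, 6, 2 → 4.
For the n, together with the m always sums to 38: 32, 30, 34, 32, 36 → 34.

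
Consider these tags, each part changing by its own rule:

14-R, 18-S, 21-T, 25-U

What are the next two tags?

28-V then 32-W

First component — alternating steps +4, +3, +4, +3, …: 14, 18, 21, 25 → 28 → 32.
Letter goes R, S, T, U → V → W (letters move forward 1 place in the alphabet).
So the next two tags are 28-V and 32-W.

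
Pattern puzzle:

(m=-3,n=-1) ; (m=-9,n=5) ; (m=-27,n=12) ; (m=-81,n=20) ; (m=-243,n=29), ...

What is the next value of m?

-729

For the m, ×3 each step: -3, -9, -27, -81, -243 → -729.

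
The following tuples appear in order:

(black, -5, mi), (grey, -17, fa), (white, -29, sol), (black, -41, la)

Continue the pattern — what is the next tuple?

Shade — repeats black → grey → white: black, grey, white, black → grey.
Second coordinate: −12 each step, so -5, -17, -29, -41 → -53.
For the note, runs through the solfège scale do→ti: mi, fa, sol, la → ti.
Putting it together: (grey, -53, ti).

(grey, -53, ti)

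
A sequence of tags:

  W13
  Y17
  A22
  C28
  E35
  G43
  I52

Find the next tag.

K62

Letter — letters move forward 2 places in the alphabet, wrapping Z→A: W, Y, A, C, E, G, I → K.
Second component: differences are 4, 5, 6, … (increasing by 1 each time); 13, 17, 22, 28, 35, 43, 52 → 62.
Combining the parts gives K62.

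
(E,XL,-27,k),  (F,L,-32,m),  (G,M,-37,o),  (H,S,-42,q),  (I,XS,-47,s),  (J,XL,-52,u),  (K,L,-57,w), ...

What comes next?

First letter — letters move forward 1 place in the alphabet: E, F, G, H, I, J, K → L.
Size: XL, L, M, S, XS, XL, L → M (repeats XL → L → M → S → XS).
Third component — −5 each step: -27, -32, -37, -42, -47, -52, -57 → -62.
Second letter: letters move forward 2 places in the alphabet; k, m, o, q, s, u, w → y.
Putting it together: (L,M,-62,y).

(L,M,-62,y)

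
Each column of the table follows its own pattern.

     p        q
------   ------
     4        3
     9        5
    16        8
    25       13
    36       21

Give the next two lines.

49  34; 64  55

Column p: 4, 9, 16, 25, 36 → 49 → 64 (perfect squares: 2², 3², 4², …).
Column q — each term is the sum of the two before it: 3, 5, 8, 13, 21 → 34 → 55.
Putting the parts together: 49  34 and then 64  55.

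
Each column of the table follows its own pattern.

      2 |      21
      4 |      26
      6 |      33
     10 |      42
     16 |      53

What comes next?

First component goes 2, 4, 6, 10, 16 → 26 (each term is the sum of the two before it).
For the second component, differences are 5, 7, 9, … (increasing by 2 each time): 21, 26, 33, 42, 53 → 66.
So the next line is 26  66.

26  66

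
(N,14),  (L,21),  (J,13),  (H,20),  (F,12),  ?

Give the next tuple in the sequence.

Letter goes N, L, J, H, F → D (letters move back 2 places in the alphabet).
Second slot: alternating steps +7, −8, +7, −8, …, so 14, 21, 13, 20, 12 → 19.
Putting it together: (D,19).

(D,19)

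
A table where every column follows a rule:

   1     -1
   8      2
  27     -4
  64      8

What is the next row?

125  -16

First component goes 1, 8, 27, 64 → 125 (perfect cubes: 1³, 2³, 3³, …).
Second component: ×(-2) each step, so -1, 2, -4, 8 → -16.
Putting it together: 125  -16.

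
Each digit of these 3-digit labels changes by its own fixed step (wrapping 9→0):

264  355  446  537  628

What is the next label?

719

First digit — +1 each step, mod 10: 2, 3, 4, 5, 6 → 7.
Second digit: 6, 5, 4, 3, 2 → 1 (−1 each step, mod 10).
Third digit: +1 each step, mod 10, so 4, 5, 6, 7, 8 → 9.
Combining the parts gives 719.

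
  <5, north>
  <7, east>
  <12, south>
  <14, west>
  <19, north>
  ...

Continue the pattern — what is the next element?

<21, east>

First slot — alternating steps +2, +5, +2, +5, …: 5, 7, 12, 14, 19 → 21.
For the direction, repeats north → east → south → west: north, east, south, west, north → east.
So the next element is <21, east>.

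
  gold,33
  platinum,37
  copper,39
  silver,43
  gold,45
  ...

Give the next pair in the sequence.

Metal: repeats gold → platinum → copper → silver; gold, platinum, copper, silver, gold → platinum.
Second value — alternating steps +4, +2, +4, +2, …: 33, 37, 39, 43, 45 → 49.
Putting it together: platinum,49.

platinum,49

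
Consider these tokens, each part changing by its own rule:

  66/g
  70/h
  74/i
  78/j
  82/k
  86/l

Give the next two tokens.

First component goes 66, 70, 74, 78, 82, 86 → 90 → 94 (+4 each step).
Letter: g, h, i, j, k, l → m → n (letters move forward 1 place in the alphabet).
Putting the parts together: 90/m and then 94/n.

90/m, 94/n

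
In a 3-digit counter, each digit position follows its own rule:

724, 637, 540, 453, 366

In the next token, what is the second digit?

7

Second digit: +1 each step, mod 10, so 2, 3, 4, 5, 6 → 7.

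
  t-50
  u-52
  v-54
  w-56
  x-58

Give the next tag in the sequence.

y-60

Letter — letters move forward 1 place in the alphabet: t, u, v, w, x → y.
Second component: +2 each step, so 50, 52, 54, 56, 58 → 60.
Combining the parts gives y-60.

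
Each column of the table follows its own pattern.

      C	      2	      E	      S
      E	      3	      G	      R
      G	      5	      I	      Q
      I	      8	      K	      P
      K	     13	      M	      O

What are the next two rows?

M  21  O  N; O  34  Q  M

First letter: letters move forward 2 places in the alphabet; C, E, G, I, K → M → O.
Second component — each term is the sum of the two before it: 2, 3, 5, 8, 13 → 21 → 34.
Second letter: letters move forward 2 places in the alphabet; E, G, I, K, M → O → Q.
Third letter: S, R, Q, P, O → N → M (letters move back 1 place in the alphabet).
So the next two rows are M  21  O  N and O  34  Q  M.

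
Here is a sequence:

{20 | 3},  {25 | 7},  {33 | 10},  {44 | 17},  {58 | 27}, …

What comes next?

{75 | 44}

For the first value, differences are 5, 8, 11, … (increasing by 3 each time): 20, 25, 33, 44, 58 → 75.
For the second value, each term is the sum of the two before it: 3, 7, 10, 17, 27 → 44.
So the next point is {75 | 44}.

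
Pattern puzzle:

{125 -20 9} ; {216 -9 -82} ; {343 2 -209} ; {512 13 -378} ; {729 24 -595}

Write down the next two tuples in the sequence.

{1000 35 -866}, {1331 46 -1197}

First coordinate: perfect cubes: 5³, 6³, 7³, …; 125, 216, 343, 512, 729 → 1000 → 1331.
Second coordinate: +11 each step, so -20, -9, 2, 13, 24 → 35 → 46.
Third coordinate: together with the first coordinate always sums to 134; 9, -82, -209, -378, -595 → -866 → -1197.
Putting the parts together: {1000 35 -866} and then {1331 46 -1197}.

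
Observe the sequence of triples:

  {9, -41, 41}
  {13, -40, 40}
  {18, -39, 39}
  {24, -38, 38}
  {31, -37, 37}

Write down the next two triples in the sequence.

For the first slot, differences are 4, 5, 6, … (increasing by 1 each time): 9, 13, 18, 24, 31 → 39 → 48.
Second slot — +1 each step: -41, -40, -39, -38, -37 → -36 → -35.
Third slot goes 41, 40, 39, 38, 37 → 36 → 35 (always the negative of the second slot).
So the next two triples are {39, -36, 36} and {48, -35, 35}.

{39, -36, 36}, {48, -35, 35}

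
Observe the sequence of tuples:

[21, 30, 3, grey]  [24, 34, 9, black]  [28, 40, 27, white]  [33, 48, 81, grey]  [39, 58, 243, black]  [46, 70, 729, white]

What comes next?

[54, 84, 2187, grey]

First slot — differences are 3, 4, 5, … (increasing by 1 each time): 21, 24, 28, 33, 39, 46 → 54.
Second slot: differences are 4, 6, 8, … (increasing by 2 each time), so 30, 34, 40, 48, 58, 70 → 84.
Third slot: ×3 each step; 3, 9, 27, 81, 243, 729 → 2187.
Shade: repeats grey → black → white; grey, black, white, grey, black, white → grey.
So the next tuple is [54, 84, 2187, grey].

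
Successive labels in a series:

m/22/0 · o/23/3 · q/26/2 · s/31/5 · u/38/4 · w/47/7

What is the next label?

y/58/6

Letter — letters move forward 2 places in the alphabet: m, o, q, s, u, w → y.
For the second component, differences are 1, 3, 5, … (increasing by 2 each time): 22, 23, 26, 31, 38, 47 → 58.
Third component — alternating steps +3, −1, +3, −1, …: 0, 3, 2, 5, 4, 7 → 6.
Putting it together: y/58/6.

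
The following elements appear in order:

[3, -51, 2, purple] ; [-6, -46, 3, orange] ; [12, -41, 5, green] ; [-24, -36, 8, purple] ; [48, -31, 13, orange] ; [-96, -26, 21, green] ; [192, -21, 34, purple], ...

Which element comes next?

First part goes 3, -6, 12, -24, 48, -96, 192 → -384 (×(-2) each step).
Second part: +5 each step; -51, -46, -41, -36, -31, -26, -21 → -16.
For the third part, each term is the sum of the two before it: 2, 3, 5, 8, 13, 21, 34 → 55.
Colour — repeats purple → orange → green: purple, orange, green, purple, orange, green, purple → orange.
Putting it together: [-384, -16, 55, orange].

[-384, -16, 55, orange]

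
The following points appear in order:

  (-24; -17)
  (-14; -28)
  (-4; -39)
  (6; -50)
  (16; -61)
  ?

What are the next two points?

First entry: +10 each step, so -24, -14, -4, 6, 16 → 26 → 36.
Second entry goes -17, -28, -39, -50, -61 → -72 → -83 (−11 each step).
So the next two points are (26; -72) and (36; -83).

(26; -72), (36; -83)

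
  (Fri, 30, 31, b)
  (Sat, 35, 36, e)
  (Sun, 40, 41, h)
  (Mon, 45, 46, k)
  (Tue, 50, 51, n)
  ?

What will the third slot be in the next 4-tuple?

56

Day — runs through the weekdays Mon→Sun: Fri, Sat, Sun, Mon, Tue → Wed.
Second slot: 30, 35, 40, 45, 50 → 55 (+5 each step).
For the third slot, always 1 more than the second slot: 31, 36, 41, 46, 51 → 56.
Letter goes b, e, h, k, n → q (letters move forward 3 places in the alphabet).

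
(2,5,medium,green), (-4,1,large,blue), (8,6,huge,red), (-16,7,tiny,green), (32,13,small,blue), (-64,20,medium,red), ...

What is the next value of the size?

large

Size: medium, large, huge, tiny, small, medium → large (repeats medium → large → huge → tiny → small).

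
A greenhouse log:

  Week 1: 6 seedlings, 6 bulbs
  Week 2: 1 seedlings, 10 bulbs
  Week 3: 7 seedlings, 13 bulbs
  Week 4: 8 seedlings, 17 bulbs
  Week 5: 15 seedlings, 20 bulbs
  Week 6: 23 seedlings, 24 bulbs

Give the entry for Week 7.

38 seedlings, 27 bulbs

Seedlings — each term is the sum of the two before it: 6, 1, 7, 8, 15, 23 → 38.
Bulbs: alternating steps +4, +3, +4, +3, …, so 6, 10, 13, 17, 20, 24 → 27.
So the next record is 38 seedlings, 27 bulbs.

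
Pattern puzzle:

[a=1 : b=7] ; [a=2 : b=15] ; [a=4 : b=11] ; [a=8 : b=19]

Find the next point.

A: 1, 2, 4, 8 → 16 (×2 each step).
B goes 7, 15, 11, 19 → 15 (alternating steps +8, −4, +8, −4, …).
Combining the parts gives [a=16 : b=15].

[a=16 : b=15]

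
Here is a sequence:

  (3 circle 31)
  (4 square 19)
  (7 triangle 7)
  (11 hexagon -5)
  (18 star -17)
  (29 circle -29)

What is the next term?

First entry: 3, 4, 7, 11, 18, 29 → 47 (each term is the sum of the two before it).
Shape goes circle, square, triangle, hexagon, star, circle → square (repeats circle → square → triangle → hexagon → star).
For the third entry, −12 each step: 31, 19, 7, -5, -17, -29 → -41.
So the next term is (47 square -41).

(47 square -41)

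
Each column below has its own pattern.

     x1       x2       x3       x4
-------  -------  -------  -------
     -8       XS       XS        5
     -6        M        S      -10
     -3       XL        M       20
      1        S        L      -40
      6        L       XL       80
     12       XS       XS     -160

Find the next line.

Column x1: -8, -6, -3, 1, 6, 12 → 19 (differences are 2, 3, 4, … (increasing by 1 each time)).
Column x2 — repeats XS → M → XL → S → L: XS, M, XL, S, L, XS → M.
Column x3: repeats XS → S → M → L → XL; XS, S, M, L, XL, XS → S.
Column x4: ×(-2) each step; 5, -10, 20, -40, 80, -160 → 320.
So the next line is 19  M  S  320.

19  M  S  320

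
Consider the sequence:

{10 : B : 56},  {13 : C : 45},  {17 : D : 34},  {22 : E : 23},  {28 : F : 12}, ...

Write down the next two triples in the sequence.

{35 : G : 1}, {43 : H : -10}

First value — differences are 3, 4, 5, … (increasing by 1 each time): 10, 13, 17, 22, 28 → 35 → 43.
Letter: B, C, D, E, F → G → H (letters move forward 1 place in the alphabet).
Third value: −11 each step, so 56, 45, 34, 23, 12 → 1 → -10.
Putting the parts together: {35 : G : 1} and then {43 : H : -10}.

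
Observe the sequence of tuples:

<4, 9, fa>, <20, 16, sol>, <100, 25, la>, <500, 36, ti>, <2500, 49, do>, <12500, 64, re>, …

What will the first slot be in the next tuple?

First slot: ×5 each step; 4, 20, 100, 500, 2500, 12500 → 62500.

62500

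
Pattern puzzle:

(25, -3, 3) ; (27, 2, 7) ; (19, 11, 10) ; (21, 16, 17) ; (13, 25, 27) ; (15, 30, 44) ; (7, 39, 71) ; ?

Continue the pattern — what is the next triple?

First coordinate: alternating steps +2, −8, +2, −8, …; 25, 27, 19, 21, 13, 15, 7 → 9.
Second coordinate: alternating steps +5, +9, +5, +9, …; -3, 2, 11, 16, 25, 30, 39 → 44.
Third coordinate: each term is the sum of the two before it, so 3, 7, 10, 17, 27, 44, 71 → 115.
Combining the parts gives (9, 44, 115).

(9, 44, 115)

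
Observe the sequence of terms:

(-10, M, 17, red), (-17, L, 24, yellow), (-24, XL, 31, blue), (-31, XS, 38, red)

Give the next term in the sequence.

First part — −7 each step: -10, -17, -24, -31 → -38.
Size: runs through clothing sizes XS→XL; M, L, XL, XS → S.
Third part goes 17, 24, 31, 38 → 45 (together with the first part always sums to 7).
Colour — repeats red → yellow → blue: red, yellow, blue, red → yellow.
Putting it together: (-38, S, 45, yellow).

(-38, S, 45, yellow)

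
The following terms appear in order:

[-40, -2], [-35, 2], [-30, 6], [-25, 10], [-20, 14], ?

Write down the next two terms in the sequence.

First slot: +5 each step, so -40, -35, -30, -25, -20 → -15 → -10.
Second slot — +4 each step: -2, 2, 6, 10, 14 → 18 → 22.
Putting the parts together: [-15, 18] and then [-10, 22].

[-15, 18], [-10, 22]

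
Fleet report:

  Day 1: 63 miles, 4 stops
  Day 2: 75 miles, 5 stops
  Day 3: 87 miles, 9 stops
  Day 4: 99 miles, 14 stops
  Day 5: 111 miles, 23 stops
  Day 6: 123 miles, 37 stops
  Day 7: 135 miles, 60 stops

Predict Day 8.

Miles: 63, 75, 87, 99, 111, 123, 135 → 147 (+12 each step).
Stops: 4, 5, 9, 14, 23, 37, 60 → 97 (each term is the sum of the two before it).
So the next record is 147 miles, 97 stops.

147 miles, 97 stops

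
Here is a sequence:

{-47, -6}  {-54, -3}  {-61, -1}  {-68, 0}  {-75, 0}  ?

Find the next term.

{-82, -1}

First slot — −7 each step: -47, -54, -61, -68, -75 → -82.
Second slot: differences are 3, 2, 1, … (decreasing by 1 each time); -6, -3, -1, 0, 0 → -1.
Putting it together: {-82, -1}.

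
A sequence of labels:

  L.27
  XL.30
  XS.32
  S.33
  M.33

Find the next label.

L.32

Size: runs through clothing sizes XS→XL; L, XL, XS, S, M → L.
For the second component, differences are 3, 2, 1, … (decreasing by 1 each time): 27, 30, 32, 33, 33 → 32.
So the next label is L.32.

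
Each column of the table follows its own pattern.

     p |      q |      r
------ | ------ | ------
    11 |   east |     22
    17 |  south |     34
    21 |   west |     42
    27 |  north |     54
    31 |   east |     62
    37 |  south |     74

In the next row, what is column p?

Column p: alternating steps +6, +4, +6, +4, …; 11, 17, 21, 27, 31, 37 → 41.

41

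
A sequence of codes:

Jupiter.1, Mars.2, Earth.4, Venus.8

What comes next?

Planet: runs backward through the planets Mercury→Neptune, so Jupiter, Mars, Earth, Venus → Mercury.
Second component — ×2 each step: 1, 2, 4, 8 → 16.
So the next code is Mercury.16.

Mercury.16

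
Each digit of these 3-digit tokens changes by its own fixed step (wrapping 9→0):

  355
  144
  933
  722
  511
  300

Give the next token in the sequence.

199

First digit goes 3, 1, 9, 7, 5, 3 → 1 (−2 each step, mod 10).
For the second digit, −1 each step, mod 10: 5, 4, 3, 2, 1, 0 → 9.
For the third digit, −1 each step, mod 10: 5, 4, 3, 2, 1, 0 → 9.
So the next token is 199.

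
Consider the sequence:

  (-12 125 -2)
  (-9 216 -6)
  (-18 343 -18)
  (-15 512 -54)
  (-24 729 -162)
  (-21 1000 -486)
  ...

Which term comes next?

(-30 1331 -1458)

First component: alternating steps +3, −9, +3, −9, …, so -12, -9, -18, -15, -24, -21 → -30.
Second component — perfect cubes: 5³, 6³, 7³, …: 125, 216, 343, 512, 729, 1000 → 1331.
Third component: ×3 each step, so -2, -6, -18, -54, -162, -486 → -1458.
So the next term is (-30 1331 -1458).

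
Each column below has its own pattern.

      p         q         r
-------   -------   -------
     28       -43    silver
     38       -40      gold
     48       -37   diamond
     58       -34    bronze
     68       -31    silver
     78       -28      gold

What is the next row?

88  -25  diamond

Column p — +10 each step: 28, 38, 48, 58, 68, 78 → 88.
For the column q, +3 each step: -43, -40, -37, -34, -31, -28 → -25.
Column r: silver, gold, diamond, bronze, silver, gold → diamond (repeats silver → gold → diamond → bronze).
So the next row is 88  -25  diamond.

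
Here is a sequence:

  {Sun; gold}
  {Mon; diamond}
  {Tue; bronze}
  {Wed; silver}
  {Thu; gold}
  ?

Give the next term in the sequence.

{Fri; diamond}

Day: runs through the weekdays Mon→Sun; Sun, Mon, Tue, Wed, Thu → Fri.
Rank: repeats gold → diamond → bronze → silver; gold, diamond, bronze, silver, gold → diamond.
So the next term is {Fri; diamond}.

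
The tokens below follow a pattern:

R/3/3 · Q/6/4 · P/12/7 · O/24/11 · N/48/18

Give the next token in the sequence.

M/96/29

Letter — letters move back 1 place in the alphabet: R, Q, P, O, N → M.
For the second component, ×2 each step: 3, 6, 12, 24, 48 → 96.
Third component: each term is the sum of the two before it; 3, 4, 7, 11, 18 → 29.
So the next token is M/96/29.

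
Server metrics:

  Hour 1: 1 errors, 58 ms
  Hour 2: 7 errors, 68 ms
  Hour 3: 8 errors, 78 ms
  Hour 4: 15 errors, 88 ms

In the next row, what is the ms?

Errors: 1, 7, 8, 15 → 23 (each term is the sum of the two before it).
Ms: 58, 68, 78, 88 → 98 (+10 each step).

98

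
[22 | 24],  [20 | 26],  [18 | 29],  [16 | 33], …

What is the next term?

First coordinate goes 22, 20, 18, 16 → 14 (−2 each step).
Second coordinate — differences are 2, 3, 4, … (increasing by 1 each time): 24, 26, 29, 33 → 38.
Combining the parts gives [14 | 38].

[14 | 38]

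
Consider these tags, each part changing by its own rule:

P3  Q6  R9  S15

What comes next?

For the letter, letters move forward 1 place in the alphabet: P, Q, R, S → T.
Second component goes 3, 6, 9, 15 → 24 (each term is the sum of the two before it).
Putting it together: T24.

T24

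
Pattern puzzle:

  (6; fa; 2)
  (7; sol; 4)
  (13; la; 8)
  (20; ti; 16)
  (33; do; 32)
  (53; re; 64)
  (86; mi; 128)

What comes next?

(139; fa; 256)

First value: 6, 7, 13, 20, 33, 53, 86 → 139 (each term is the sum of the two before it).
Note — runs through the solfège scale do→ti: fa, sol, la, ti, do, re, mi → fa.
For the third value, ×2 each step: 2, 4, 8, 16, 32, 64, 128 → 256.
Combining the parts gives (139; fa; 256).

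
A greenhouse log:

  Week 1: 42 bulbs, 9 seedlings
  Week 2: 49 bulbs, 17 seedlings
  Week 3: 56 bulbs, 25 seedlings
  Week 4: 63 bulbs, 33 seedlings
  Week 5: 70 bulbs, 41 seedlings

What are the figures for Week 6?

Bulbs: 42, 49, 56, 63, 70 → 77 (+7 each step).
Seedlings goes 9, 17, 25, 33, 41 → 49 (+8 each step).
Putting it together: 77 bulbs, 49 seedlings.

77 bulbs, 49 seedlings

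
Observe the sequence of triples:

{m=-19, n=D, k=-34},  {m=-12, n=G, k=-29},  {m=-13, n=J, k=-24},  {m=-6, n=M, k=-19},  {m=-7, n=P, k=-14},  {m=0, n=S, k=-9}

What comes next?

M: alternating steps +7, −1, +7, −1, …, so -19, -12, -13, -6, -7, 0 → -1.
N: letters move forward 3 places in the alphabet; D, G, J, M, P, S → V.
For the k, +5 each step: -34, -29, -24, -19, -14, -9 → -4.
Combining the parts gives {m=-1, n=V, k=-4}.

{m=-1, n=V, k=-4}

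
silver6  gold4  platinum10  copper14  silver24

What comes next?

Metal: silver, gold, platinum, copper, silver → gold (repeats silver → gold → platinum → copper).
Second component: 6, 4, 10, 14, 24 → 38 (each term is the sum of the two before it).
Combining the parts gives gold38.

gold38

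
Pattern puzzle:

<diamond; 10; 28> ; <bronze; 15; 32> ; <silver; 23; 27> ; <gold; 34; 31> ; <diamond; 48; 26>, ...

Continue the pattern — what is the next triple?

<bronze; 65; 30>

Rank goes diamond, bronze, silver, gold, diamond → bronze (repeats diamond → bronze → silver → gold).
Second coordinate goes 10, 15, 23, 34, 48 → 65 (differences are 5, 8, 11, … (increasing by 3 each time)).
Third coordinate — alternating steps +4, −5, +4, −5, …: 28, 32, 27, 31, 26 → 30.
Combining the parts gives <bronze; 65; 30>.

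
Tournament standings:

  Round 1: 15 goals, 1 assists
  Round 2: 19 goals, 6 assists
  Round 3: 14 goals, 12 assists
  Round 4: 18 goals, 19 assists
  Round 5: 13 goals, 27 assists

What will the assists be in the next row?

Assists: differences are 5, 6, 7, … (increasing by 1 each time); 1, 6, 12, 19, 27 → 36.

36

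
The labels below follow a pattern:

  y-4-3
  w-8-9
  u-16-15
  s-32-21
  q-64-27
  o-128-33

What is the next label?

Letter goes y, w, u, s, q, o → m (letters move back 2 places in the alphabet).
Second component: 4, 8, 16, 32, 64, 128 → 256 (×2 each step).
Third component: +6 each step; 3, 9, 15, 21, 27, 33 → 39.
So the next label is m-256-39.

m-256-39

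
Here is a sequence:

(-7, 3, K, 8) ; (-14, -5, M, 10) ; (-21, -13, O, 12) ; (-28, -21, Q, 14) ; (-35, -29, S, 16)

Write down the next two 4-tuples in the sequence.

(-42, -37, U, 18), (-49, -45, W, 20)

First coordinate — −7 each step: -7, -14, -21, -28, -35 → -42 → -49.
Second coordinate: 3, -5, -13, -21, -29 → -37 → -45 (−8 each step).
Letter: K, M, O, Q, S → U → W (letters move forward 2 places in the alphabet).
Fourth coordinate goes 8, 10, 12, 14, 16 → 18 → 20 (+2 each step).
So the next two 4-tuples are (-42, -37, U, 18) and (-49, -45, W, 20).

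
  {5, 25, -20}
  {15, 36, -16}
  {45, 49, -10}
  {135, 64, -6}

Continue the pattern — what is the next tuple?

For the first coordinate, ×3 each step: 5, 15, 45, 135 → 405.
Second coordinate — perfect squares: 5², 6², 7², …: 25, 36, 49, 64 → 81.
Third coordinate: alternating steps +4, +6, +4, +6, …, so -20, -16, -10, -6 → 0.
Combining the parts gives {405, 81, 0}.

{405, 81, 0}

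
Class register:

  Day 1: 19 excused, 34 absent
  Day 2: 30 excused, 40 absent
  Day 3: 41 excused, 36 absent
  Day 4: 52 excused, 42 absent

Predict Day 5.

63 excused, 38 absent

Excused goes 19, 30, 41, 52 → 63 (+11 each step).
Absent — alternating steps +6, −4, +6, −4, …: 34, 40, 36, 42 → 38.
Combining the parts gives 63 excused, 38 absent.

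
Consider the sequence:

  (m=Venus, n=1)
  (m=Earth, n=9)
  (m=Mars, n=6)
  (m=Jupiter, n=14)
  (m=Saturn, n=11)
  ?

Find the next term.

(m=Uranus, n=19)

M: runs through the planets Mercury→Neptune; Venus, Earth, Mars, Jupiter, Saturn → Uranus.
For the n, alternating steps +8, −3, +8, −3, …: 1, 9, 6, 14, 11 → 19.
So the next term is (m=Uranus, n=19).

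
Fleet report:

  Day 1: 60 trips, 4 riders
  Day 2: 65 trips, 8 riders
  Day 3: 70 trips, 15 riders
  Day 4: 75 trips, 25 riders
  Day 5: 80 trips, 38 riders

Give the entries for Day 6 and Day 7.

85 trips, 54 riders; 90 trips, 73 riders

Trips: +5 each step, so 60, 65, 70, 75, 80 → 85 → 90.
Riders goes 4, 8, 15, 25, 38 → 54 → 73 (differences are 4, 7, 10, … (increasing by 3 each time)).
Putting the parts together: 85 trips, 54 riders and then 90 trips, 73 riders.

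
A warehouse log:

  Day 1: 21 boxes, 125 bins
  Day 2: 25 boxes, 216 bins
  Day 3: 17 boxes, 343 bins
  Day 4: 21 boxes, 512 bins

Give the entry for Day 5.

13 boxes, 729 bins

Boxes: alternating steps +4, −8, +4, −8, …, so 21, 25, 17, 21 → 13.
Bins: 125, 216, 343, 512 → 729 (perfect cubes: 5³, 6³, 7³, …).
Combining the parts gives 13 boxes, 729 bins.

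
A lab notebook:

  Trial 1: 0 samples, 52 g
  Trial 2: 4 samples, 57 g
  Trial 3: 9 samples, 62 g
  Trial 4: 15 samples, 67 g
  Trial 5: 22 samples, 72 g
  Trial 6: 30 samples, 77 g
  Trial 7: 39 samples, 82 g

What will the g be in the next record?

87

For the g, +5 each step: 52, 57, 62, 67, 72, 77, 82 → 87.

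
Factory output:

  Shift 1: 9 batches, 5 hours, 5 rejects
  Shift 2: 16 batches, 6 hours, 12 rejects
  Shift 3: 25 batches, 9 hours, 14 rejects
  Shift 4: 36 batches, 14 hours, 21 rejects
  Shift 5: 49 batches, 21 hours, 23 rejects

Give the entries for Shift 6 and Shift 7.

64 batches, 30 hours, 30 rejects; 81 batches, 41 hours, 32 rejects

Batches: perfect squares: 3², 4², 5², …, so 9, 16, 25, 36, 49 → 64 → 81.
Hours goes 5, 6, 9, 14, 21 → 30 → 41 (differences are 1, 3, 5, … (increasing by 2 each time)).
Rejects: alternating steps +7, +2, +7, +2, …, so 5, 12, 14, 21, 23 → 30 → 32.
So the next two rows are 64 batches, 30 hours, 30 rejects and 81 batches, 41 hours, 32 rejects.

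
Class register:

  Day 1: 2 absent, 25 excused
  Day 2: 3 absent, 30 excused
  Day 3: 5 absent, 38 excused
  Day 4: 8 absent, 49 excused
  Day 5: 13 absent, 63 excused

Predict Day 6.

21 absent, 80 excused

Absent: 2, 3, 5, 8, 13 → 21 (each term is the sum of the two before it).
For the excused, differences are 5, 8, 11, … (increasing by 3 each time): 25, 30, 38, 49, 63 → 80.
So the next row is 21 absent, 80 excused.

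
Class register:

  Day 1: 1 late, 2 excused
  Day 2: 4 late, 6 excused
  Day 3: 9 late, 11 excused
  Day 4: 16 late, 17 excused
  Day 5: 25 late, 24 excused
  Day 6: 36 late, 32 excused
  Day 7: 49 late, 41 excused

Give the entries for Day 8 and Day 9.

64 late, 51 excused; 81 late, 62 excused

Late goes 1, 4, 9, 16, 25, 36, 49 → 64 → 81 (perfect squares: 1², 2², 3², …).
Excused goes 2, 6, 11, 17, 24, 32, 41 → 51 → 62 (differences are 4, 5, 6, … (increasing by 1 each time)).
Putting the parts together: 64 late, 51 excused and then 81 late, 62 excused.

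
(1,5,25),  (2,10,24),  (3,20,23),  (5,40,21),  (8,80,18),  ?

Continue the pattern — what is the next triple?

First component goes 1, 2, 3, 5, 8 → 13 (each term is the sum of the two before it).
Second component: ×2 each step; 5, 10, 20, 40, 80 → 160.
Third component: together with the first component always sums to 26, so 25, 24, 23, 21, 18 → 13.
Combining the parts gives (13,160,13).

(13,160,13)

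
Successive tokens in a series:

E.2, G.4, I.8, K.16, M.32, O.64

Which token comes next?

Q.128

Letter goes E, G, I, K, M, O → Q (letters move forward 2 places in the alphabet).
Second component goes 2, 4, 8, 16, 32, 64 → 128 (×2 each step).
So the next token is Q.128.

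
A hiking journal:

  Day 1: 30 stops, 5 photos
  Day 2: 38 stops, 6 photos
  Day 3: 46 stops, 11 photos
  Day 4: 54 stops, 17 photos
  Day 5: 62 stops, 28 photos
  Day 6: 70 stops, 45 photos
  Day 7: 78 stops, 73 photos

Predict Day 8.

Stops goes 30, 38, 46, 54, 62, 70, 78 → 86 (+8 each step).
For the photos, each term is the sum of the two before it: 5, 6, 11, 17, 28, 45, 73 → 118.
So the next line is 86 stops, 118 photos.

86 stops, 118 photos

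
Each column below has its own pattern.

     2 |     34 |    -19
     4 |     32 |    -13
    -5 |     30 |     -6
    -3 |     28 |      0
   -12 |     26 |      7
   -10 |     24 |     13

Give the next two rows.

-19  22  20; -17  20  26

First component: alternating steps +2, −9, +2, −9, …; 2, 4, -5, -3, -12, -10 → -19 → -17.
Second component: −2 each step, so 34, 32, 30, 28, 26, 24 → 22 → 20.
Third component: alternating steps +6, +7, +6, +7, …, so -19, -13, -6, 0, 7, 13 → 20 → 26.
So the next two rows are -19  22  20 and -17  20  26.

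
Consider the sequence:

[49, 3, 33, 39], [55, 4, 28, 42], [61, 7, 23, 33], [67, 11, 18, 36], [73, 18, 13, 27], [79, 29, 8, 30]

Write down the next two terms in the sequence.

[85, 47, 3, 21], [91, 76, -2, 24]

First part goes 49, 55, 61, 67, 73, 79 → 85 → 91 (+6 each step).
Second part: 3, 4, 7, 11, 18, 29 → 47 → 76 (each term is the sum of the two before it).
Third part goes 33, 28, 23, 18, 13, 8 → 3 → -2 (−5 each step).
Fourth part: alternating steps +3, −9, +3, −9, …; 39, 42, 33, 36, 27, 30 → 21 → 24.
Putting the parts together: [85, 47, 3, 21] and then [91, 76, -2, 24].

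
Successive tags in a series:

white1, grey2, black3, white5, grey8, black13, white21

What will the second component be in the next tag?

Second component — each term is the sum of the two before it: 1, 2, 3, 5, 8, 13, 21 → 34.

34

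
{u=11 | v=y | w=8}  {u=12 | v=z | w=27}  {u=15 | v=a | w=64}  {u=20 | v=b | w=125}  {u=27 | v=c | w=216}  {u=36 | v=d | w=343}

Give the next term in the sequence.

{u=47 | v=e | w=512}

U: differences are 1, 3, 5, … (increasing by 2 each time), so 11, 12, 15, 20, 27, 36 → 47.
V goes y, z, a, b, c, d → e (letters move forward 1 place in the alphabet, wrapping Z→A).
W goes 8, 27, 64, 125, 216, 343 → 512 (perfect cubes: 2³, 3³, 4³, …).
So the next term is {u=47 | v=e | w=512}.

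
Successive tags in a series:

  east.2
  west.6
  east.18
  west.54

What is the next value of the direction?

Direction goes east, west, east, west → east (alternates east ↔ west).

east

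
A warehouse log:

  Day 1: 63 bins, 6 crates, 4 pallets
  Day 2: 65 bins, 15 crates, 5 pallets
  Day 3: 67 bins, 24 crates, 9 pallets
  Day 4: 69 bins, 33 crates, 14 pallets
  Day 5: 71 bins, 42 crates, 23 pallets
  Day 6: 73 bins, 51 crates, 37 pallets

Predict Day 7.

Bins — +2 each step: 63, 65, 67, 69, 71, 73 → 75.
Crates: +9 each step, so 6, 15, 24, 33, 42, 51 → 60.
Pallets: each term is the sum of the two before it, so 4, 5, 9, 14, 23, 37 → 60.
Putting it together: 75 bins, 60 crates, 60 pallets.

75 bins, 60 crates, 60 pallets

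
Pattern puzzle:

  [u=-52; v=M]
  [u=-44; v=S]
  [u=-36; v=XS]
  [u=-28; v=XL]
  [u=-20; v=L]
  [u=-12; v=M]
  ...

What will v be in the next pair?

V: M, S, XS, XL, L, M → S (repeats M → S → XS → XL → L).

S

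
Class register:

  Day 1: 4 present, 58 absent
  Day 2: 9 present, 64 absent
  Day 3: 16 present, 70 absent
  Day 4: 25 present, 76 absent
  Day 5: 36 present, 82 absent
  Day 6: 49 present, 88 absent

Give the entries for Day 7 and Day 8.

Present: perfect squares: 2², 3², 4², …; 4, 9, 16, 25, 36, 49 → 64 → 81.
For the absent, +6 each step: 58, 64, 70, 76, 82, 88 → 94 → 100.
Putting the parts together: 64 present, 94 absent and then 81 present, 100 absent.

64 present, 94 absent; 81 present, 100 absent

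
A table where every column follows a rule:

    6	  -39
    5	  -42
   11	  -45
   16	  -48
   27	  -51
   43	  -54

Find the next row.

70  -57

First component: each term is the sum of the two before it; 6, 5, 11, 16, 27, 43 → 70.
Second component: -39, -42, -45, -48, -51, -54 → -57 (−3 each step).
Putting it together: 70  -57.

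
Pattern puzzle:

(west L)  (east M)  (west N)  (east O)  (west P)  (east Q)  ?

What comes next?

Direction: alternates west ↔ east, so west, east, west, east, west, east → west.
Letter: letters move forward 1 place in the alphabet; L, M, N, O, P, Q → R.
Combining the parts gives (west R).

(west R)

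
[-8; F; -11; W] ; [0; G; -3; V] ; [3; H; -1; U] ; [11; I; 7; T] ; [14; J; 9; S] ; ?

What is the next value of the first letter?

K

For the first entry, alternating steps +8, +3, +8, +3, …: -8, 0, 3, 11, 14 → 22.
First letter goes F, G, H, I, J → K (letters move forward 1 place in the alphabet).
Third entry — alternating steps +8, +2, +8, +2, …: -11, -3, -1, 7, 9 → 17.
For the second letter, letters move back 1 place in the alphabet: W, V, U, T, S → R.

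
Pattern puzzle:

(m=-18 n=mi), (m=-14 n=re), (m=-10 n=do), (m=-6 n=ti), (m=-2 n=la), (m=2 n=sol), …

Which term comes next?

For the m, +4 each step: -18, -14, -10, -6, -2, 2 → 6.
N — runs backward through the solfège scale do→ti: mi, re, do, ti, la, sol → fa.
So the next term is (m=6 n=fa).

(m=6 n=fa)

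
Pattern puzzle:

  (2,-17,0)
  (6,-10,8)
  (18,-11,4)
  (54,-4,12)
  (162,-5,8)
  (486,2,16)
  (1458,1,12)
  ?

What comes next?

First component — ×3 each step: 2, 6, 18, 54, 162, 486, 1458 → 4374.
Second component: alternating steps +7, −1, +7, −1, …; -17, -10, -11, -4, -5, 2, 1 → 8.
Third component: alternating steps +8, −4, +8, −4, …; 0, 8, 4, 12, 8, 16, 12 → 20.
Combining the parts gives (4374,8,20).

(4374,8,20)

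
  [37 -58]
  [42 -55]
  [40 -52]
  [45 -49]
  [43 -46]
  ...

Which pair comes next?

[48 -43]

First value — alternating steps +5, −2, +5, −2, …: 37, 42, 40, 45, 43 → 48.
Second value: +3 each step; -58, -55, -52, -49, -46 → -43.
Combining the parts gives [48 -43].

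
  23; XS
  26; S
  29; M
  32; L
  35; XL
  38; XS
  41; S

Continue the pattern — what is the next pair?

44; M

First coordinate — +3 each step: 23, 26, 29, 32, 35, 38, 41 → 44.
Size: repeats XS → S → M → L → XL, so XS, S, M, L, XL, XS, S → M.
Putting it together: 44; M.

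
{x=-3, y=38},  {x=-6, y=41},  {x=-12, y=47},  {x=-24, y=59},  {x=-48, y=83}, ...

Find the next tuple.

{x=-96, y=131}

For the x, ×2 each step: -3, -6, -12, -24, -48 → -96.
For the y, together with the x always sums to 35: 38, 41, 47, 59, 83 → 131.
Putting it together: {x=-96, y=131}.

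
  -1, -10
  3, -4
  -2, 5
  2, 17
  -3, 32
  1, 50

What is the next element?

-4, 71

First coordinate goes -1, 3, -2, 2, -3, 1 → -4 (alternating steps +4, −5, +4, −5, …).
Second coordinate: differences are 6, 9, 12, … (increasing by 3 each time), so -10, -4, 5, 17, 32, 50 → 71.
Combining the parts gives -4, 71.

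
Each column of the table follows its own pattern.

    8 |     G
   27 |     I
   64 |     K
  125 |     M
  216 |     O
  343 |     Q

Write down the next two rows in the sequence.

For the first component, perfect cubes: 2³, 3³, 4³, …: 8, 27, 64, 125, 216, 343 → 512 → 729.
Letter: letters move forward 2 places in the alphabet, so G, I, K, M, O, Q → S → U.
So the next two rows are 512  S and 729  U.

512  S; 729  U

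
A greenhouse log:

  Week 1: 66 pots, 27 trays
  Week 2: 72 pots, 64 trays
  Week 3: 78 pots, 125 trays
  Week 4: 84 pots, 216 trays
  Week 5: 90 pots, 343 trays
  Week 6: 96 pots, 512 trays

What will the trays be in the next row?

For the trays, perfect cubes: 3³, 4³, 5³, …: 27, 64, 125, 216, 343, 512 → 729.

729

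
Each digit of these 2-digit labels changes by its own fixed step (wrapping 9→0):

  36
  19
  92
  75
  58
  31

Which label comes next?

14

First digit: 3, 1, 9, 7, 5, 3 → 1 (−2 each step, mod 10).
Second digit — +3 each step, mod 10: 6, 9, 2, 5, 8, 1 → 4.
So the next label is 14.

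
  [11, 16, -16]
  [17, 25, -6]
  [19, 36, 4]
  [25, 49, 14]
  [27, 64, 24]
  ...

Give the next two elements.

[33, 81, 34], [35, 100, 44]

For the first entry, alternating steps +6, +2, +6, +2, …: 11, 17, 19, 25, 27 → 33 → 35.
Second entry goes 16, 25, 36, 49, 64 → 81 → 100 (perfect squares: 4², 5², 6², …).
Third entry: -16, -6, 4, 14, 24 → 34 → 44 (+10 each step).
So the next two elements are [33, 81, 34] and [35, 100, 44].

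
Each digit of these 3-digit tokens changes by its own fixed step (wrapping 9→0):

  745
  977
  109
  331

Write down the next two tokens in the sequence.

563, 795

For the first digit, +2 each step, mod 10: 7, 9, 1, 3 → 5 → 7.
Second digit: 4, 7, 0, 3 → 6 → 9 (+3 each step, mod 10).
For the third digit, +2 each step, mod 10: 5, 7, 9, 1 → 3 → 5.
So the next two tokens are 563 and 795.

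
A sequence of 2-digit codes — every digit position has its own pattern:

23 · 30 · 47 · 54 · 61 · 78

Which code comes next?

85

First digit: 2, 3, 4, 5, 6, 7 → 8 (+1 each step, mod 10).
Second digit — −3 each step, mod 10: 3, 0, 7, 4, 1, 8 → 5.
So the next code is 85.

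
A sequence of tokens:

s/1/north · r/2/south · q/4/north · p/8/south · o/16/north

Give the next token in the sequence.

Letter — letters move back 1 place in the alphabet: s, r, q, p, o → n.
Second component goes 1, 2, 4, 8, 16 → 32 (×2 each step).
Direction: north, south, north, south, north → south (alternates north ↔ south).
Combining the parts gives n/32/south.

n/32/south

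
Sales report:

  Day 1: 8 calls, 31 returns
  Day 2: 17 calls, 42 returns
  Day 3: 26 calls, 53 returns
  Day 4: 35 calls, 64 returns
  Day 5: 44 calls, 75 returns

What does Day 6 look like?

53 calls, 86 returns

For the calls, +9 each step: 8, 17, 26, 35, 44 → 53.
Returns: 31, 42, 53, 64, 75 → 86 (+11 each step).
Combining the parts gives 53 calls, 86 returns.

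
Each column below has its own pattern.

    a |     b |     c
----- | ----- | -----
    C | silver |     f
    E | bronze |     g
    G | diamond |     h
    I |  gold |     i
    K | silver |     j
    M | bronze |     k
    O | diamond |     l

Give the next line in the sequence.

Column a: letters move forward 2 places in the alphabet, so C, E, G, I, K, M, O → Q.
Column b — repeats silver → bronze → diamond → gold: silver, bronze, diamond, gold, silver, bronze, diamond → gold.
For the column c, letters move forward 1 place in the alphabet: f, g, h, i, j, k, l → m.
Putting it together: Q  gold  m.

Q  gold  m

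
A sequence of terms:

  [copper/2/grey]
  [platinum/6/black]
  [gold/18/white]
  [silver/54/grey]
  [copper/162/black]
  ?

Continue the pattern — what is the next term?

[platinum/486/white]

Metal goes copper, platinum, gold, silver, copper → platinum (repeats copper → platinum → gold → silver).
Second value: ×3 each step, so 2, 6, 18, 54, 162 → 486.
Shade goes grey, black, white, grey, black → white (repeats grey → black → white).
So the next term is [platinum/486/white].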